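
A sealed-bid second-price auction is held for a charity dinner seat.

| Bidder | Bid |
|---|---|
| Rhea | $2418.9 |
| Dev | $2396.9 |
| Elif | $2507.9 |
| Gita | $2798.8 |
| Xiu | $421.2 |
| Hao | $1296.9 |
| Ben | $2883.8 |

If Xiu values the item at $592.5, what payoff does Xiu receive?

Highest bid: Ben at $2883.8, so Ben wins.
Second-highest bid: Gita at $2798.8 — that is the price the winner pays.
Xiu did not win, so Xiu pays nothing and receives nothing: payoff $0.

$0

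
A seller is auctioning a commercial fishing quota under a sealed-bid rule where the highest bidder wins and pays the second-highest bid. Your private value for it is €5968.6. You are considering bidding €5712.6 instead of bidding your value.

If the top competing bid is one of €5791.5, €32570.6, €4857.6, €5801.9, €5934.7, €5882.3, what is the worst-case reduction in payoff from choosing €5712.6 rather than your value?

€5791.5: truthful gives €177.1, deviation gives €0 → loss €177.1.
€32570.6: same outcome either way → loss €0.
€4857.6: same outcome either way → loss €0.
€5801.9: truthful gives €166.7, deviation gives €0 → loss €166.7.
€5934.7: truthful gives €33.9, deviation gives €0 → loss €33.9.
€5882.3: truthful gives €86.3, deviation gives €0 → loss €86.3.
Maximum loss: €177.1.

€177.1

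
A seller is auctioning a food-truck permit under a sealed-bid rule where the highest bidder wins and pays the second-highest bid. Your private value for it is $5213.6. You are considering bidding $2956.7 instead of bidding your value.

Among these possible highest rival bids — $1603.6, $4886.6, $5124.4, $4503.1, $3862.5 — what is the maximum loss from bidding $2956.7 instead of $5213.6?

$1351.1

$1603.6: same outcome either way → loss $0.
$4886.6: truthful gives $327, deviation gives $0 → loss $327.
$5124.4: truthful gives $89.2, deviation gives $0 → loss $89.2.
$4503.1: truthful gives $710.5, deviation gives $0 → loss $710.5.
$3862.5: truthful gives $1351.1, deviation gives $0 → loss $1351.1.
Maximum loss: $1351.1.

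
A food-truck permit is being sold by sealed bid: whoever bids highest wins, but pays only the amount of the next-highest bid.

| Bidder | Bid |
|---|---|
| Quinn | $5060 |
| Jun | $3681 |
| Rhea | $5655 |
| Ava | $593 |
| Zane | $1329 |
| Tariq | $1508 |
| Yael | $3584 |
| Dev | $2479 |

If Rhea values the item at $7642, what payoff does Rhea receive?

Highest bid: Rhea at $5655, so Rhea wins.
Second-highest bid: Quinn at $5060 — that is the price the winner pays.
Rhea's payoff = value − price = $7642 − $5060 = $2582.

$2582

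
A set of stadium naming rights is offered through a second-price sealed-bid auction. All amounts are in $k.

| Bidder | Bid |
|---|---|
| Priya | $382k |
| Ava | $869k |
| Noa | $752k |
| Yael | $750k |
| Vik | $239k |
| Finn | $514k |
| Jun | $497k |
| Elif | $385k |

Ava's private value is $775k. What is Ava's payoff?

Highest bid: Ava at $869k, so Ava wins.
Second-highest bid: Noa at $752k — that is the price the winner pays.
Ava's payoff = value − price = $775k − $752k = $23k.

$23k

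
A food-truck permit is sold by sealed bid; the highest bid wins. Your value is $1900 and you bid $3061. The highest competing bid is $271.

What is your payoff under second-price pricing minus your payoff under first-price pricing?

You have the highest bid, so you win under either rule.
Second-price: pay $271 → payoff $1629.
First-price: pay your own bid $3061 → payoff −$1161.
Difference = $1629 − (−$1161) = $2790.

$2790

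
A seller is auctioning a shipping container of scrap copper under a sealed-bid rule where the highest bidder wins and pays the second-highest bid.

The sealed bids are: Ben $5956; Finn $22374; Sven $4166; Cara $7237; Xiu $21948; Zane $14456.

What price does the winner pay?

$21948

Highest bid: Finn at $22374, so Finn wins.
Second-highest bid: Xiu at $21948 — that is the price the winner pays.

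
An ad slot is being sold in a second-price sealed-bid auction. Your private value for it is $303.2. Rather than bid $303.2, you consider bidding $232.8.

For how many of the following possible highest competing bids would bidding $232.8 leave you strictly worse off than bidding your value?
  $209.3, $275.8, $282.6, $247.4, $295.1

The deviation hurts exactly when the highest competing bid lies strictly between $232.8 and $303.2 — underbidding then forfeits a profitable win.
$209.3: below both → same outcome either way.
$275.8: inside the interval → strictly worse (loss $27.4).
$282.6: inside the interval → strictly worse (loss $20.6).
$247.4: inside the interval → strictly worse (loss $55.8).
$295.1: inside the interval → strictly worse (loss $8.1).
Count: 4.

4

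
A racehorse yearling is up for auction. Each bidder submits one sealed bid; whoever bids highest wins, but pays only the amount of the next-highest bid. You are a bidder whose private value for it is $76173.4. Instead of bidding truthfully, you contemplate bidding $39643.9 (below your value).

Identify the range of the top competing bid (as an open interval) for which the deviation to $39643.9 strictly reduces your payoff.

If the competing bid is below $39643.9, both bids win at the same price — no difference.
If it is above $76173.4, both bids lose — no difference.
If it lies strictly between $39643.9 and $76173.4, bidding your value wins at a price below your value (positive payoff) while bidding $39643.9 loses (payoff 0).
So the deviation strictly hurts on the open interval ($39643.9, $76173.4).

($39643.9, $76173.4)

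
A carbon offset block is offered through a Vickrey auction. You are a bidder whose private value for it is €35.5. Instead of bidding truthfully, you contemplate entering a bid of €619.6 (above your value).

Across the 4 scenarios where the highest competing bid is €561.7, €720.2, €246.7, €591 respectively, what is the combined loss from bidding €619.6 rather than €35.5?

€1292.9

The deviation costs you only when the competing bid falls strictly between €35.5 and €619.6; elsewhere both bids give the same outcome.
€561.7: truthful payoff €0, deviation payoff −€526.2 → loss €526.2.
€720.2: outcomes coincide → loss €0.
€246.7: truthful payoff €0, deviation payoff −€211.2 → loss €211.2.
€591: truthful payoff €0, deviation payoff −€555.5 → loss €555.5.
Total loss = €526.2 + €211.2 + €555.5 = €1292.9.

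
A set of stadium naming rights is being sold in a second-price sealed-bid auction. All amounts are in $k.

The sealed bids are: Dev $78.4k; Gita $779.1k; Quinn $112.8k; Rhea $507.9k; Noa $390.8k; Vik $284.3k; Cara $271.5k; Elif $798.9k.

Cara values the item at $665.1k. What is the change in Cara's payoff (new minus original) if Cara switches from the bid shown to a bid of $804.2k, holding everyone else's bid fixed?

−$133.8k

The highest bid among the other bidders is $798.9k; Cara's bid doesn't change that.
Original bid $271.5k: Cara is not highest (top rival bid is $798.9k); payoff $0k.
Alternative bid $804.2k: Cara is highest, pays the top rival bid $798.9k; payoff $665.1k − $798.9k = −$133.8k.
Change in payoff = −$133.8k − ($0k) = −$133.8k.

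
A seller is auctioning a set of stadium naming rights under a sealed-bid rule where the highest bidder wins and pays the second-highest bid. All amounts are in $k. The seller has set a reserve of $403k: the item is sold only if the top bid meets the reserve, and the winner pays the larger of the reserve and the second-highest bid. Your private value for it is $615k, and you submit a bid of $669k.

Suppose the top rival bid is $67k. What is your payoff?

Your bid $669k is the highest and exceeds the reserve.
Price = max(second-highest bid, reserve) = max($67k, $403k) = $403k.
Payoff = $615k − $403k = $212k.

$212k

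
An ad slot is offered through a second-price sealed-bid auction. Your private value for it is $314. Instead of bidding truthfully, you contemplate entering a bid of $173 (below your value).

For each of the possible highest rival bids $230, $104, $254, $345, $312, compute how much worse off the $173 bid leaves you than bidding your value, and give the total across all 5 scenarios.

The deviation costs you only when the competing bid falls strictly between $173 and $314; elsewhere both bids give the same outcome.
$230: truthful payoff $84, deviation payoff $0 → loss $84.
$104: outcomes coincide → loss $0.
$254: truthful payoff $60, deviation payoff $0 → loss $60.
$345: outcomes coincide → loss $0.
$312: truthful payoff $2, deviation payoff $0 → loss $2.
Total loss = $84 + $60 + $2 = $146.

$146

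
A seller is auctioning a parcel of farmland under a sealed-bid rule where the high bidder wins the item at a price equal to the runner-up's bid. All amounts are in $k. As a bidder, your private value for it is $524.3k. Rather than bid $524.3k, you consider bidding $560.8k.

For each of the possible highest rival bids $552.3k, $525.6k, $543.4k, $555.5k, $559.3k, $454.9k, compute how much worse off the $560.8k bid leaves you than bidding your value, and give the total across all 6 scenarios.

The deviation costs you only when the competing bid falls strictly between $524.3k and $560.8k; elsewhere both bids give the same outcome.
$552.3k: truthful payoff $0k, deviation payoff −$28k → loss $28k.
$525.6k: truthful payoff $0k, deviation payoff −$1.3k → loss $1.3k.
$543.4k: truthful payoff $0k, deviation payoff −$19.1k → loss $19.1k.
$555.5k: truthful payoff $0k, deviation payoff −$31.2k → loss $31.2k.
$559.3k: truthful payoff $0k, deviation payoff −$35k → loss $35k.
$454.9k: outcomes coincide → loss $0k.
Total loss = $28k + $1.3k + $19.1k + $31.2k + $35k = $114.6k.

$114.6k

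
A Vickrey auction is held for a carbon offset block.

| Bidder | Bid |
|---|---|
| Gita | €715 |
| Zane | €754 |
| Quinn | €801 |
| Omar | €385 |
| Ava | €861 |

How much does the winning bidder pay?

€801

Highest bid: Ava at €861, so Ava wins.
Second-highest bid: Quinn at €801 — that is the price the winner pays.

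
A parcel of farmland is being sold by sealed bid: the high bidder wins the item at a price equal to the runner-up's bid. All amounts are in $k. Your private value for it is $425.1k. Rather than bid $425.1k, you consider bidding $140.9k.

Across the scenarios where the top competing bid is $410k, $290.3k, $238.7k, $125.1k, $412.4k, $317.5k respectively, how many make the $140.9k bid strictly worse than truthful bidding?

5

The deviation hurts exactly when the highest competing bid lies strictly between $140.9k and $425.1k — underbidding then forfeits a profitable win.
$410k: inside the interval → strictly worse (loss $15.1k).
$290.3k: inside the interval → strictly worse (loss $134.8k).
$238.7k: inside the interval → strictly worse (loss $186.4k).
$125.1k: below both → same outcome either way.
$412.4k: inside the interval → strictly worse (loss $12.7k).
$317.5k: inside the interval → strictly worse (loss $107.6k).
Count: 5.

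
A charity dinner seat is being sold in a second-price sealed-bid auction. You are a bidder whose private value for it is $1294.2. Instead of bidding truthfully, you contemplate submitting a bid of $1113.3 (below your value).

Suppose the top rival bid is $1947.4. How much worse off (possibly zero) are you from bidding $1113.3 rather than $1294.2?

Bidding your value $1294.2: you lose (since $1294.2 < $1947.4). Payoff $0.
Bidding $1113.3: you lose. Payoff $0.
Difference = $0 − $0 = $0; both bids lead to the same outcome because the competing bid is above both your value and your alternative bid.
Truthful bidding weakly dominates here: raising your bid can only win items priced above your value, and lowering it can only forfeit items priced below.

$0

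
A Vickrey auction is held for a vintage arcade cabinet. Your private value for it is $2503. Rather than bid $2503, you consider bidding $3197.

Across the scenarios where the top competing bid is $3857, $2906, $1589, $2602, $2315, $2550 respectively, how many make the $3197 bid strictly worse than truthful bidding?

3

The deviation hurts exactly when the highest competing bid lies strictly between $2503 and $3197 — overbidding then wins at a price above your value.
$3857: above both → same outcome either way.
$2906: inside the interval → strictly worse (loss $403).
$1589: below both → same outcome either way.
$2602: inside the interval → strictly worse (loss $99).
$2315: below both → same outcome either way.
$2550: inside the interval → strictly worse (loss $47).
Count: 3.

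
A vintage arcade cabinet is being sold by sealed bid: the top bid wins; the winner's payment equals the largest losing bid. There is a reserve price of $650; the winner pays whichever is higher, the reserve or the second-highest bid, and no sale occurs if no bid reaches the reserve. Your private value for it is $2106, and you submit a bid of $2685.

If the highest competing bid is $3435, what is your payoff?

Your bid $2685 is below the highest competing bid $3435, so you lose. Payoff $0.

$0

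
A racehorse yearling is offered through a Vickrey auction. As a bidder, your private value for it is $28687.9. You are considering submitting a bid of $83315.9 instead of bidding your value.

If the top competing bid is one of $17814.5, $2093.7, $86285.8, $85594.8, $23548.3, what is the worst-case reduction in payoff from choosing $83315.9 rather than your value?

$17814.5: same outcome either way → loss $0.
$2093.7: same outcome either way → loss $0.
$86285.8: same outcome either way → loss $0.
$85594.8: same outcome either way → loss $0.
$23548.3: same outcome either way → loss $0.
Maximum loss: $0.

$0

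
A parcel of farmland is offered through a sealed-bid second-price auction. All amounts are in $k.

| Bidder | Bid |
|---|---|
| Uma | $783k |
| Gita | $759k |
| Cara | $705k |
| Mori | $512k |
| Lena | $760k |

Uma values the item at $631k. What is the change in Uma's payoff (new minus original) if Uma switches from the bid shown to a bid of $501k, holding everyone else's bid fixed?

$129k

The highest bid among the other bidders is $760k; Uma's bid doesn't change that.
Original bid $783k: Uma is highest, pays the top rival bid $760k; payoff $631k − $760k = −$129k.
Alternative bid $501k: Uma is not highest (top rival bid is $760k); payoff $0k.
Change in payoff = $0k − (−$129k) = $129k.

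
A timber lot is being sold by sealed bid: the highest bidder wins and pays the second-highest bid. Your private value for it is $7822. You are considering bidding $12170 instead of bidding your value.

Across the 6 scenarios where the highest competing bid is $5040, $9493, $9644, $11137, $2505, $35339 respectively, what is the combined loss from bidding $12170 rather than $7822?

$6808

The deviation costs you only when the competing bid falls strictly between $7822 and $12170; elsewhere both bids give the same outcome.
$5040: outcomes coincide → loss $0.
$9493: truthful payoff $0, deviation payoff −$1671 → loss $1671.
$9644: truthful payoff $0, deviation payoff −$1822 → loss $1822.
$11137: truthful payoff $0, deviation payoff −$3315 → loss $3315.
$2505: outcomes coincide → loss $0.
$35339: outcomes coincide → loss $0.
Total loss = $1671 + $1822 + $3315 = $6808.
Truthful bidding weakly dominates here: raising your bid can only win items priced above your value, and lowering it can only forfeit items priced below.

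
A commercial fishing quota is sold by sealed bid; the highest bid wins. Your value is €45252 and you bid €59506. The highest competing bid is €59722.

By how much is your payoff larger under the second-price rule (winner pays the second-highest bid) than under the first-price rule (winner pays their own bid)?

Your bid €59506 is below €59722, so you lose under either rule.
Payoff is €0 in both cases; difference = €0.

€0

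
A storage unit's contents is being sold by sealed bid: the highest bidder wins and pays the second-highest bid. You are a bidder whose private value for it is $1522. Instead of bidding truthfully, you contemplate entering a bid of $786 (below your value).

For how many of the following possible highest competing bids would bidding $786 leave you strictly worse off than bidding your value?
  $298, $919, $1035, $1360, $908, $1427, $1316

6

The deviation hurts exactly when the highest competing bid lies strictly between $786 and $1522 — underbidding then forfeits a profitable win.
$298: below both → same outcome either way.
$919: inside the interval → strictly worse (loss $603).
$1035: inside the interval → strictly worse (loss $487).
$1360: inside the interval → strictly worse (loss $162).
$908: inside the interval → strictly worse (loss $614).
$1427: inside the interval → strictly worse (loss $95).
$1316: inside the interval → strictly worse (loss $206).
Count: 6.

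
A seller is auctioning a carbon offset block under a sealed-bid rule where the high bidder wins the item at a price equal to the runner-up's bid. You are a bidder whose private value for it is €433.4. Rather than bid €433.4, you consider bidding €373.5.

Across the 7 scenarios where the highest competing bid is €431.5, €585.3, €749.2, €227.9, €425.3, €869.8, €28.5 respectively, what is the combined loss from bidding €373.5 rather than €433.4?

The deviation costs you only when the competing bid falls strictly between €373.5 and €433.4; elsewhere both bids give the same outcome.
€431.5: truthful payoff €1.9, deviation payoff €0 → loss €1.9.
€585.3: outcomes coincide → loss €0.
€749.2: outcomes coincide → loss €0.
€227.9: outcomes coincide → loss €0.
€425.3: truthful payoff €8.1, deviation payoff €0 → loss €8.1.
€869.8: outcomes coincide → loss €0.
€28.5: outcomes coincide → loss €0.
Total loss = €1.9 + €8.1 = €10.
In a second-price auction your bid sets only whether you win, not what you pay, so bidding your true value is weakly dominant.

€10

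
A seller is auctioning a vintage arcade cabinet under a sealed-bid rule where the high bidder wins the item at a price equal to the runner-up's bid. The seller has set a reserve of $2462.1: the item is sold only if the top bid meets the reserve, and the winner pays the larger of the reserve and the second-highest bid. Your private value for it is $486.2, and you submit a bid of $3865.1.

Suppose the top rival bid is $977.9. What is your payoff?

Your bid $3865.1 is the highest and exceeds the reserve.
Price = max(second-highest bid, reserve) = max($977.9, $2462.1) = $2462.1.
Payoff = $486.2 − $2462.1 = −$1975.9.

−$1975.9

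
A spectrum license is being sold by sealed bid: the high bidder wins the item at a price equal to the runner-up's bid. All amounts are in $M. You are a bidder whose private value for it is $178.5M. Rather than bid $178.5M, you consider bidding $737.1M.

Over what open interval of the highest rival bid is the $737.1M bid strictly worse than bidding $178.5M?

($178.5M, $737.1M)

If the competing bid is below $178.5M, both bids win at the same price — no difference.
If it is above $737.1M, both bids lose — no difference.
If it lies strictly between $178.5M and $737.1M, bidding your value loses (payoff 0) while bidding $737.1M wins at a price above your value (payoff negative).
So the deviation strictly hurts on the open interval ($178.5M, $737.1M).
In a second-price auction your bid sets only whether you win, not what you pay, so bidding your true value is weakly dominant.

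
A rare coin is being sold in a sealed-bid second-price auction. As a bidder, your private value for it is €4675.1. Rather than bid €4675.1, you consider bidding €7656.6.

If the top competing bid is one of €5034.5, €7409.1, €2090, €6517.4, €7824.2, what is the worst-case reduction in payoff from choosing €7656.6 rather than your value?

€5034.5: truthful gives €0, deviation gives −€359.4 → loss €359.4.
€7409.1: truthful gives €0, deviation gives −€2734 → loss €2734.
€2090: same outcome either way → loss €0.
€6517.4: truthful gives €0, deviation gives −€1842.3 → loss €1842.3.
€7824.2: same outcome either way → loss €0.
Maximum loss: €2734.

€2734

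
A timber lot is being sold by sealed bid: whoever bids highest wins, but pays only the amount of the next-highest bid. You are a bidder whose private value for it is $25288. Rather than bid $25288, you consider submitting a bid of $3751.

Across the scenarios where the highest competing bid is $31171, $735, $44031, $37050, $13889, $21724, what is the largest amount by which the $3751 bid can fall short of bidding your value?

$31171: same outcome either way → loss $0.
$735: same outcome either way → loss $0.
$44031: same outcome either way → loss $0.
$37050: same outcome either way → loss $0.
$13889: truthful gives $11399, deviation gives $0 → loss $11399.
$21724: truthful gives $3564, deviation gives $0 → loss $3564.
Maximum loss: $11399.

$11399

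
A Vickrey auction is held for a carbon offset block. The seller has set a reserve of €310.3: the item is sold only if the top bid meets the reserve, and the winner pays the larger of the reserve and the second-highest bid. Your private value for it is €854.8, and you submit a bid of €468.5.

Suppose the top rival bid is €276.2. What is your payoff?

Your bid €468.5 is the highest and exceeds the reserve.
Price = max(second-highest bid, reserve) = max(€276.2, €310.3) = €310.3.
Payoff = €854.8 − €310.3 = €544.5.

€544.5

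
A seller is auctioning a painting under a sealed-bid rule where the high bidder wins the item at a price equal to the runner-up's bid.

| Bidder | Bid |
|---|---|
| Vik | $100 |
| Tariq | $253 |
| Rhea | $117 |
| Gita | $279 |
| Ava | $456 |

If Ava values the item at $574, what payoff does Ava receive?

$295

Highest bid: Ava at $456, so Ava wins.
Second-highest bid: Gita at $279 — that is the price the winner pays.
Ava's payoff = value − price = $574 − $279 = $295.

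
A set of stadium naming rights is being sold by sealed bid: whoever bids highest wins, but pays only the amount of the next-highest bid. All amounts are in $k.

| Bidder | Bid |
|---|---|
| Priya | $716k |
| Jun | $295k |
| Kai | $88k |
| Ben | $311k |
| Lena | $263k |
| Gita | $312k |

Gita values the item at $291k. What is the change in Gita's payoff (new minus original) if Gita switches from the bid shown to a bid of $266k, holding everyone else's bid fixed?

The highest bid among the other bidders is $716k; Gita's bid doesn't change that.
Original bid $312k: Gita is not highest (top rival bid is $716k); payoff $0k.
Alternative bid $266k: Gita is not highest (top rival bid is $716k); payoff $0k.
Change in payoff = $0k − ($0k) = $0k.

$0k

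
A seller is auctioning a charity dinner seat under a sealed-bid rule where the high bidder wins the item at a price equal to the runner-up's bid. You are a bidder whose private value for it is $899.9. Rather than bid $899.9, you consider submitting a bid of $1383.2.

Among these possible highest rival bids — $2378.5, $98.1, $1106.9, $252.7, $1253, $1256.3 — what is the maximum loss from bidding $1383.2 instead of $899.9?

$356.4

$2378.5: same outcome either way → loss $0.
$98.1: same outcome either way → loss $0.
$1106.9: truthful gives $0, deviation gives −$207 → loss $207.
$252.7: same outcome either way → loss $0.
$1253: truthful gives $0, deviation gives −$353.1 → loss $353.1.
$1256.3: truthful gives $0, deviation gives −$356.4 → loss $356.4.
Maximum loss: $356.4.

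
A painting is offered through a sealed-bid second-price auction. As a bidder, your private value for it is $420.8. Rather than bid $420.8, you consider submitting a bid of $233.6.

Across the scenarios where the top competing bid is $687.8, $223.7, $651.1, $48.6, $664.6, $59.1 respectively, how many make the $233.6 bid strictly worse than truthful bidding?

0

The deviation hurts exactly when the highest competing bid lies strictly between $233.6 and $420.8 — underbidding then forfeits a profitable win.
$687.8: above both → same outcome either way.
$223.7: below both → same outcome either way.
$651.1: above both → same outcome either way.
$48.6: below both → same outcome either way.
$664.6: above both → same outcome either way.
$59.1: below both → same outcome either way.
Count: 0.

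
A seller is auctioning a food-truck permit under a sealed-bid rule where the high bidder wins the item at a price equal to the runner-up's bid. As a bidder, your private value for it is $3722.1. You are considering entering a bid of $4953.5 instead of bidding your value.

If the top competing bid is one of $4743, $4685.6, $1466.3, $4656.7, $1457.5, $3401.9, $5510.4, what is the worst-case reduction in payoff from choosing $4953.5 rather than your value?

$1020.9

$4743: truthful gives $0, deviation gives −$1020.9 → loss $1020.9.
$4685.6: truthful gives $0, deviation gives −$963.5 → loss $963.5.
$1466.3: same outcome either way → loss $0.
$4656.7: truthful gives $0, deviation gives −$934.6 → loss $934.6.
$1457.5: same outcome either way → loss $0.
$3401.9: same outcome either way → loss $0.
$5510.4: same outcome either way → loss $0.
Maximum loss: $1020.9.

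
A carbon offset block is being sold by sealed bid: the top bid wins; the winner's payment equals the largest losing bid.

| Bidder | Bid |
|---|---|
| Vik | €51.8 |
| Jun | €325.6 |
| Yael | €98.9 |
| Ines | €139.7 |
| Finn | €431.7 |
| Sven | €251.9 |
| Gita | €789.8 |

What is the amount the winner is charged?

Highest bid: Gita at €789.8, so Gita wins.
Second-highest bid: Finn at €431.7 — that is the price the winner pays.

€431.7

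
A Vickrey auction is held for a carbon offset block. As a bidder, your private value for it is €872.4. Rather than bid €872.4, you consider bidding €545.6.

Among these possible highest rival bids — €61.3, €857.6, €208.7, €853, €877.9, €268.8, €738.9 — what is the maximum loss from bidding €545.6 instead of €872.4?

€133.5

€61.3: same outcome either way → loss €0.
€857.6: truthful gives €14.8, deviation gives €0 → loss €14.8.
€208.7: same outcome either way → loss €0.
€853: truthful gives €19.4, deviation gives €0 → loss €19.4.
€877.9: same outcome either way → loss €0.
€268.8: same outcome either way → loss €0.
€738.9: truthful gives €133.5, deviation gives €0 → loss €133.5.
Maximum loss: €133.5.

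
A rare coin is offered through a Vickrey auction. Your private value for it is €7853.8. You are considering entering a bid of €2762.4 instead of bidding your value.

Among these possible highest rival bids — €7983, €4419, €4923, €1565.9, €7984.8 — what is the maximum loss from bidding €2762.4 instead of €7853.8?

€3434.8

€7983: same outcome either way → loss €0.
€4419: truthful gives €3434.8, deviation gives €0 → loss €3434.8.
€4923: truthful gives €2930.8, deviation gives €0 → loss €2930.8.
€1565.9: same outcome either way → loss €0.
€7984.8: same outcome either way → loss €0.
Maximum loss: €3434.8.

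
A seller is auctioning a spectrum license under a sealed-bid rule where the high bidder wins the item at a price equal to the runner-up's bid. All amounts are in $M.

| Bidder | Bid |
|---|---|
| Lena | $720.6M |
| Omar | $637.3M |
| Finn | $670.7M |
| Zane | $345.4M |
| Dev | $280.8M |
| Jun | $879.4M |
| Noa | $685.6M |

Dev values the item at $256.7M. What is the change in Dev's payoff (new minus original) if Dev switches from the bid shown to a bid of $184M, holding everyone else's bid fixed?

The highest bid among the other bidders is $879.4M; Dev's bid doesn't change that.
Original bid $280.8M: Dev is not highest (top rival bid is $879.4M); payoff $0M.
Alternative bid $184M: Dev is not highest (top rival bid is $879.4M); payoff $0M.
Change in payoff = $0M − ($0M) = $0M.

$0M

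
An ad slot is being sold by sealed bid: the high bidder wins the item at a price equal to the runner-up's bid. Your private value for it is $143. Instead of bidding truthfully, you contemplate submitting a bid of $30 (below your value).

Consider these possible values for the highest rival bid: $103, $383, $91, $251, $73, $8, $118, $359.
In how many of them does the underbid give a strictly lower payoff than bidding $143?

The deviation hurts exactly when the highest competing bid lies strictly between $30 and $143 — underbidding then forfeits a profitable win.
$103: inside the interval → strictly worse (loss $40).
$383: above both → same outcome either way.
$91: inside the interval → strictly worse (loss $52).
$251: above both → same outcome either way.
$73: inside the interval → strictly worse (loss $70).
$8: below both → same outcome either way.
$118: inside the interval → strictly worse (loss $25).
$359: above both → same outcome either way.
Count: 4.

4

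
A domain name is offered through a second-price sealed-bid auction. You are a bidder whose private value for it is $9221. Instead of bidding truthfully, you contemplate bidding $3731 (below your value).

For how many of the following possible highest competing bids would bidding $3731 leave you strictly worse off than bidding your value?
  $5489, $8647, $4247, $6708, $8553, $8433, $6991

The deviation hurts exactly when the highest competing bid lies strictly between $3731 and $9221 — underbidding then forfeits a profitable win.
$5489: inside the interval → strictly worse (loss $3732).
$8647: inside the interval → strictly worse (loss $574).
$4247: inside the interval → strictly worse (loss $4974).
$6708: inside the interval → strictly worse (loss $2513).
$8553: inside the interval → strictly worse (loss $668).
$8433: inside the interval → strictly worse (loss $788).
$6991: inside the interval → strictly worse (loss $2230).
Count: 7.

7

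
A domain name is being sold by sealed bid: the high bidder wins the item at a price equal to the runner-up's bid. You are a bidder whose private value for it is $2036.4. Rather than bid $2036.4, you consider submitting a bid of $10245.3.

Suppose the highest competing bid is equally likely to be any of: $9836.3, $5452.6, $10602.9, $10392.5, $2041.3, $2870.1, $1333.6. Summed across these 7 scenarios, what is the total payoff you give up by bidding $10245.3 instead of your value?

The deviation costs you only when the competing bid falls strictly between $2036.4 and $10245.3; elsewhere both bids give the same outcome.
$9836.3: truthful payoff $0, deviation payoff −$7799.9 → loss $7799.9.
$5452.6: truthful payoff $0, deviation payoff −$3416.2 → loss $3416.2.
$10602.9: outcomes coincide → loss $0.
$10392.5: outcomes coincide → loss $0.
$2041.3: truthful payoff $0, deviation payoff −$4.9 → loss $4.9.
$2870.1: truthful payoff $0, deviation payoff −$833.7 → loss $833.7.
$1333.6: outcomes coincide → loss $0.
Total loss = $7799.9 + $3416.2 + $4.9 + $833.7 = $12054.7.
Because the price is fixed by the runner-up's bid, deviating from your value can only change a good outcome into a bad one — never the reverse.

$12054.7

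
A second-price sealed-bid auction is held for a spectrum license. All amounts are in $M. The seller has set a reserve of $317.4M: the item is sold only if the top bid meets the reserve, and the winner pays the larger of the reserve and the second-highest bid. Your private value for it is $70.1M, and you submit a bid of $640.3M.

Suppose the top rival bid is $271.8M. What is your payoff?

−$247.3M

Your bid $640.3M is the highest and exceeds the reserve.
Price = max(second-highest bid, reserve) = max($271.8M, $317.4M) = $317.4M.
Payoff = $70.1M − $317.4M = −$247.3M.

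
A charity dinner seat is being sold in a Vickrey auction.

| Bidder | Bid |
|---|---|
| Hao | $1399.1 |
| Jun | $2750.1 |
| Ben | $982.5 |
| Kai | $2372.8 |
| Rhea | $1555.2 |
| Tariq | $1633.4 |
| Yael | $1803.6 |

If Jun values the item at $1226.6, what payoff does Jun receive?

−$1146.2

Highest bid: Jun at $2750.1, so Jun wins.
Second-highest bid: Kai at $2372.8 — that is the price the winner pays.
Jun's payoff = value − price = $1226.6 − $2372.8 = −$1146.2.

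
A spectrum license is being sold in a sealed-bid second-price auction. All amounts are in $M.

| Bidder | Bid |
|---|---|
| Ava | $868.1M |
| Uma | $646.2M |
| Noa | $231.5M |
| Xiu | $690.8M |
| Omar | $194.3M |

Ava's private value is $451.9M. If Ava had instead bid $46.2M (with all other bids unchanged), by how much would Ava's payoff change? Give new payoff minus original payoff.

The highest bid among the other bidders is $690.8M; Ava's bid doesn't change that.
Original bid $868.1M: Ava is highest, pays the top rival bid $690.8M; payoff $451.9M − $690.8M = −$238.9M.
Alternative bid $46.2M: Ava is not highest (top rival bid is $690.8M); payoff $0M.
Change in payoff = $0M − (−$238.9M) = $238.9M.

$238.9M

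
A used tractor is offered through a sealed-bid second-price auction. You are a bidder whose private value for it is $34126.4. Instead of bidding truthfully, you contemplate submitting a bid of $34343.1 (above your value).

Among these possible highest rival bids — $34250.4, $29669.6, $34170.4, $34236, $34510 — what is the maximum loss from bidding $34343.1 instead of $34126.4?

$34250.4: truthful gives $0, deviation gives −$124 → loss $124.
$29669.6: same outcome either way → loss $0.
$34170.4: truthful gives $0, deviation gives −$44 → loss $44.
$34236: truthful gives $0, deviation gives −$109.6 → loss $109.6.
$34510: same outcome either way → loss $0.
Maximum loss: $124.

$124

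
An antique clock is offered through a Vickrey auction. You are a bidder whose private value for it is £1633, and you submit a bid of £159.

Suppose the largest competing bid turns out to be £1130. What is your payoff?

£0

Your bid £159 is below the highest competing bid £1130, so you lose.
A losing bidder pays nothing and receives nothing: payoff = £0.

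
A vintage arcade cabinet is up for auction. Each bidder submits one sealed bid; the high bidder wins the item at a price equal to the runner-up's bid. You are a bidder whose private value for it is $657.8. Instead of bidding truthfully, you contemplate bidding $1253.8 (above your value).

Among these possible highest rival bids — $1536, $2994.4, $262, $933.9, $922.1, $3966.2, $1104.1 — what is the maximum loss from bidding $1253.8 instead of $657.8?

$1536: same outcome either way → loss $0.
$2994.4: same outcome either way → loss $0.
$262: same outcome either way → loss $0.
$933.9: truthful gives $0, deviation gives −$276.1 → loss $276.1.
$922.1: truthful gives $0, deviation gives −$264.3 → loss $264.3.
$3966.2: same outcome either way → loss $0.
$1104.1: truthful gives $0, deviation gives −$446.3 → loss $446.3.
Maximum loss: $446.3.

$446.3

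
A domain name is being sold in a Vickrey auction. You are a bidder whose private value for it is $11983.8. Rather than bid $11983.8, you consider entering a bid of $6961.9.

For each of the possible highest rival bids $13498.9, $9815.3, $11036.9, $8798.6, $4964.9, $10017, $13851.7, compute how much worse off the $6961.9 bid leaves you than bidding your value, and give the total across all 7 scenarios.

The deviation costs you only when the competing bid falls strictly between $6961.9 and $11983.8; elsewhere both bids give the same outcome.
$13498.9: outcomes coincide → loss $0.
$9815.3: truthful payoff $2168.5, deviation payoff $0 → loss $2168.5.
$11036.9: truthful payoff $946.9, deviation payoff $0 → loss $946.9.
$8798.6: truthful payoff $3185.2, deviation payoff $0 → loss $3185.2.
$4964.9: outcomes coincide → loss $0.
$10017: truthful payoff $1966.8, deviation payoff $0 → loss $1966.8.
$13851.7: outcomes coincide → loss $0.
Total loss = $2168.5 + $946.9 + $3185.2 + $1966.8 = $8267.4.

$8267.4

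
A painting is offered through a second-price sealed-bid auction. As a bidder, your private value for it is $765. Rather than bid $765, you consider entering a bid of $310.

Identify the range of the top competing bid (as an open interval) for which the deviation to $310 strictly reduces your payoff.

($310, $765)

If the competing bid is below $310, both bids win at the same price — no difference.
If it is above $765, both bids lose — no difference.
If it lies strictly between $310 and $765, bidding your value wins at a price below your value (positive payoff) while bidding $310 loses (payoff 0).
So the deviation strictly hurts on the open interval ($310, $765).
In a second-price auction your bid sets only whether you win, not what you pay, so bidding your true value is weakly dominant.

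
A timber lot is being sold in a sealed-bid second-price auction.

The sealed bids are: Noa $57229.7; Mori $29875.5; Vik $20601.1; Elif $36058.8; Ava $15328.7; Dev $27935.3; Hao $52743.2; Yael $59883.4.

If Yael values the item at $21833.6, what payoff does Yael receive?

−$35396.1

Highest bid: Yael at $59883.4, so Yael wins.
Second-highest bid: Noa at $57229.7 — that is the price the winner pays.
Yael's payoff = value − price = $21833.6 − $57229.7 = −$35396.1.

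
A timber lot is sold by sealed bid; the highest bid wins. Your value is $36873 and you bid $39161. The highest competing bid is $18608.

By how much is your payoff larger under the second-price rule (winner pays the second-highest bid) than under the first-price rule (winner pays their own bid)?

You have the highest bid, so you win under either rule.
Second-price: pay $18608 → payoff $18265.
First-price: pay your own bid $39161 → payoff −$2288.
Difference = $18265 − (−$2288) = $20553.

$20553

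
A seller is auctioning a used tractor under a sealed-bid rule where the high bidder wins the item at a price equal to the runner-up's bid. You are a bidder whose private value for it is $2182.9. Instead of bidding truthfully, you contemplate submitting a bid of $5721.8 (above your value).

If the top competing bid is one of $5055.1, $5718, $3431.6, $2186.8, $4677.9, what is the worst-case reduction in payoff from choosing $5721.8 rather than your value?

$3535.1

$5055.1: truthful gives $0, deviation gives −$2872.2 → loss $2872.2.
$5718: truthful gives $0, deviation gives −$3535.1 → loss $3535.1.
$3431.6: truthful gives $0, deviation gives −$1248.7 → loss $1248.7.
$2186.8: truthful gives $0, deviation gives −$3.9 → loss $3.9.
$4677.9: truthful gives $0, deviation gives −$2495 → loss $2495.
Maximum loss: $3535.1.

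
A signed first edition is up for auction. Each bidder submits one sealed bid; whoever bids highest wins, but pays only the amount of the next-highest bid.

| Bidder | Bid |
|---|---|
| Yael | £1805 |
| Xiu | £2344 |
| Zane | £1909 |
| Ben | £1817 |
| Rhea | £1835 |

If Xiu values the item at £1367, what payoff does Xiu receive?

Highest bid: Xiu at £2344, so Xiu wins.
Second-highest bid: Zane at £1909 — that is the price the winner pays.
Xiu's payoff = value − price = £1367 − £1909 = −£542.

−£542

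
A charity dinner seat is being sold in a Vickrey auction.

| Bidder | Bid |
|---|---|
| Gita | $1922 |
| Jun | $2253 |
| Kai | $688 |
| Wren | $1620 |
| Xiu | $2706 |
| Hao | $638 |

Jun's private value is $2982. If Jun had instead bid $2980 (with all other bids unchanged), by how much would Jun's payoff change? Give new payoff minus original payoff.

$276

The highest bid among the other bidders is $2706; Jun's bid doesn't change that.
Original bid $2253: Jun is not highest (top rival bid is $2706); payoff $0.
Alternative bid $2980: Jun is highest, pays the top rival bid $2706; payoff $2982 − $2706 = $276.
Change in payoff = $276 − ($0) = $276.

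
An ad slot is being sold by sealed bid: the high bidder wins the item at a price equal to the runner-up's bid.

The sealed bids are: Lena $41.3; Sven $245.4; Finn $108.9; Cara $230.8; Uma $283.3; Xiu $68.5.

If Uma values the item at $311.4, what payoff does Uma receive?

Highest bid: Uma at $283.3, so Uma wins.
Second-highest bid: Sven at $245.4 — that is the price the winner pays.
Uma's payoff = value − price = $311.4 − $245.4 = $66.

$66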